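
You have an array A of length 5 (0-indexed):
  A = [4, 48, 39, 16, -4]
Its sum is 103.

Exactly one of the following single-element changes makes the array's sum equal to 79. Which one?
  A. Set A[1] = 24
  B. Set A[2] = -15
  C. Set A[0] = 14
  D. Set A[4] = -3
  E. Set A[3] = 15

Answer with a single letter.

Answer: A

Derivation:
Option A: A[1] 48->24, delta=-24, new_sum=103+(-24)=79 <-- matches target
Option B: A[2] 39->-15, delta=-54, new_sum=103+(-54)=49
Option C: A[0] 4->14, delta=10, new_sum=103+(10)=113
Option D: A[4] -4->-3, delta=1, new_sum=103+(1)=104
Option E: A[3] 16->15, delta=-1, new_sum=103+(-1)=102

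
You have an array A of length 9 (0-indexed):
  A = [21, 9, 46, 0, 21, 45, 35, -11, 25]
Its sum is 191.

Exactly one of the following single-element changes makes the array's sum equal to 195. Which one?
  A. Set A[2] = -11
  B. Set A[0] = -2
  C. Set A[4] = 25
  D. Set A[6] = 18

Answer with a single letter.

Answer: C

Derivation:
Option A: A[2] 46->-11, delta=-57, new_sum=191+(-57)=134
Option B: A[0] 21->-2, delta=-23, new_sum=191+(-23)=168
Option C: A[4] 21->25, delta=4, new_sum=191+(4)=195 <-- matches target
Option D: A[6] 35->18, delta=-17, new_sum=191+(-17)=174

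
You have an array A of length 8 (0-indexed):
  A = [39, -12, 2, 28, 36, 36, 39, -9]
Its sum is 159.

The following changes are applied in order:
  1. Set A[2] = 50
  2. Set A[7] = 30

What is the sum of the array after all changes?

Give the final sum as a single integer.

Answer: 246

Derivation:
Initial sum: 159
Change 1: A[2] 2 -> 50, delta = 48, sum = 207
Change 2: A[7] -9 -> 30, delta = 39, sum = 246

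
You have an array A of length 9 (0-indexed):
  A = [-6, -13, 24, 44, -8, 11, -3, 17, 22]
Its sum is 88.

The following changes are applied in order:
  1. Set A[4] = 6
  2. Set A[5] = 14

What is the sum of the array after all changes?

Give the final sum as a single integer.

Initial sum: 88
Change 1: A[4] -8 -> 6, delta = 14, sum = 102
Change 2: A[5] 11 -> 14, delta = 3, sum = 105

Answer: 105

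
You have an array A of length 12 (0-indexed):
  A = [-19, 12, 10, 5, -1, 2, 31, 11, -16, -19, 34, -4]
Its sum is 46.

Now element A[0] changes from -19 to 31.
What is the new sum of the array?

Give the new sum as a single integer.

Answer: 96

Derivation:
Old value at index 0: -19
New value at index 0: 31
Delta = 31 - -19 = 50
New sum = old_sum + delta = 46 + (50) = 96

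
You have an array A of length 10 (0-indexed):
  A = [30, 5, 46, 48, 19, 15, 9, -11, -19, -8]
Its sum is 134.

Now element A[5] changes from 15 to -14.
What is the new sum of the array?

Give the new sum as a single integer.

Answer: 105

Derivation:
Old value at index 5: 15
New value at index 5: -14
Delta = -14 - 15 = -29
New sum = old_sum + delta = 134 + (-29) = 105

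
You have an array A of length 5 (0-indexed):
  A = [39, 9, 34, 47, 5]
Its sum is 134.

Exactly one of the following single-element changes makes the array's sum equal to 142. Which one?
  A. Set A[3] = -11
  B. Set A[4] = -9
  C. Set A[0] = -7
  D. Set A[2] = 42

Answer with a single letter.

Answer: D

Derivation:
Option A: A[3] 47->-11, delta=-58, new_sum=134+(-58)=76
Option B: A[4] 5->-9, delta=-14, new_sum=134+(-14)=120
Option C: A[0] 39->-7, delta=-46, new_sum=134+(-46)=88
Option D: A[2] 34->42, delta=8, new_sum=134+(8)=142 <-- matches target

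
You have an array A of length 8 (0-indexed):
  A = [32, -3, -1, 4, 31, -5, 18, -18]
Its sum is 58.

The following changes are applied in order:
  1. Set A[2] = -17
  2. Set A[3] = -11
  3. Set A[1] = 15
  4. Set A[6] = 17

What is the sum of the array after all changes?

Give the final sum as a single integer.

Initial sum: 58
Change 1: A[2] -1 -> -17, delta = -16, sum = 42
Change 2: A[3] 4 -> -11, delta = -15, sum = 27
Change 3: A[1] -3 -> 15, delta = 18, sum = 45
Change 4: A[6] 18 -> 17, delta = -1, sum = 44

Answer: 44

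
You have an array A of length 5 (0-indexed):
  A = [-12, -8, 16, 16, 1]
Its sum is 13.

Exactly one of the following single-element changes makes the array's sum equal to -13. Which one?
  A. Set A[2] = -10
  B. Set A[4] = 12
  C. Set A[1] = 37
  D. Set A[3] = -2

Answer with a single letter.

Option A: A[2] 16->-10, delta=-26, new_sum=13+(-26)=-13 <-- matches target
Option B: A[4] 1->12, delta=11, new_sum=13+(11)=24
Option C: A[1] -8->37, delta=45, new_sum=13+(45)=58
Option D: A[3] 16->-2, delta=-18, new_sum=13+(-18)=-5

Answer: A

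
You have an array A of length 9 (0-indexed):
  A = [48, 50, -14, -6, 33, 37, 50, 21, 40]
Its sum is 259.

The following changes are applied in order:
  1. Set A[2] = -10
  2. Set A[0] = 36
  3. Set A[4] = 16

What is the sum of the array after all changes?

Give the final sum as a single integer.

Answer: 234

Derivation:
Initial sum: 259
Change 1: A[2] -14 -> -10, delta = 4, sum = 263
Change 2: A[0] 48 -> 36, delta = -12, sum = 251
Change 3: A[4] 33 -> 16, delta = -17, sum = 234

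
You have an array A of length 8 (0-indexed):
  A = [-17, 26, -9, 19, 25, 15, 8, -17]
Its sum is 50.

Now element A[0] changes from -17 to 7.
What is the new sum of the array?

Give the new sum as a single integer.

Old value at index 0: -17
New value at index 0: 7
Delta = 7 - -17 = 24
New sum = old_sum + delta = 50 + (24) = 74

Answer: 74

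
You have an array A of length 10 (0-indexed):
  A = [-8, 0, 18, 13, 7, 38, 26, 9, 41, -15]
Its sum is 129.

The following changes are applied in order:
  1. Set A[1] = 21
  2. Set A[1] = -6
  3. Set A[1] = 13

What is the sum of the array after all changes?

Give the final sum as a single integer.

Answer: 142

Derivation:
Initial sum: 129
Change 1: A[1] 0 -> 21, delta = 21, sum = 150
Change 2: A[1] 21 -> -6, delta = -27, sum = 123
Change 3: A[1] -6 -> 13, delta = 19, sum = 142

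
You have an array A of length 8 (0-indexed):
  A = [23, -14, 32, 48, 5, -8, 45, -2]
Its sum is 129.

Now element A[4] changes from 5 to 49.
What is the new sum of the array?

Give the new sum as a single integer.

Answer: 173

Derivation:
Old value at index 4: 5
New value at index 4: 49
Delta = 49 - 5 = 44
New sum = old_sum + delta = 129 + (44) = 173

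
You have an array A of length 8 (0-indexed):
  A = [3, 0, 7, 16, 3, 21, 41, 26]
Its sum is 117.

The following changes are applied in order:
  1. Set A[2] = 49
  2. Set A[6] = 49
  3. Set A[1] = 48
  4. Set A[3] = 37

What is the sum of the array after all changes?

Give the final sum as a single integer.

Answer: 236

Derivation:
Initial sum: 117
Change 1: A[2] 7 -> 49, delta = 42, sum = 159
Change 2: A[6] 41 -> 49, delta = 8, sum = 167
Change 3: A[1] 0 -> 48, delta = 48, sum = 215
Change 4: A[3] 16 -> 37, delta = 21, sum = 236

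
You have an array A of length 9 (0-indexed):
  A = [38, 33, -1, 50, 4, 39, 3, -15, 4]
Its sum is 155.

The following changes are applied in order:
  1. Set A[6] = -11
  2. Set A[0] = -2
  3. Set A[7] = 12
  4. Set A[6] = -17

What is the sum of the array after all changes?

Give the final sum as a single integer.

Answer: 122

Derivation:
Initial sum: 155
Change 1: A[6] 3 -> -11, delta = -14, sum = 141
Change 2: A[0] 38 -> -2, delta = -40, sum = 101
Change 3: A[7] -15 -> 12, delta = 27, sum = 128
Change 4: A[6] -11 -> -17, delta = -6, sum = 122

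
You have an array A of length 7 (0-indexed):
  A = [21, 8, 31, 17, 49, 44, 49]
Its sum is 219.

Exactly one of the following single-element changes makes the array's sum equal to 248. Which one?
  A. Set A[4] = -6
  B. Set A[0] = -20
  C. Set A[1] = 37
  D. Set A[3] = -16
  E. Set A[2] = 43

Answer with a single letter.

Answer: C

Derivation:
Option A: A[4] 49->-6, delta=-55, new_sum=219+(-55)=164
Option B: A[0] 21->-20, delta=-41, new_sum=219+(-41)=178
Option C: A[1] 8->37, delta=29, new_sum=219+(29)=248 <-- matches target
Option D: A[3] 17->-16, delta=-33, new_sum=219+(-33)=186
Option E: A[2] 31->43, delta=12, new_sum=219+(12)=231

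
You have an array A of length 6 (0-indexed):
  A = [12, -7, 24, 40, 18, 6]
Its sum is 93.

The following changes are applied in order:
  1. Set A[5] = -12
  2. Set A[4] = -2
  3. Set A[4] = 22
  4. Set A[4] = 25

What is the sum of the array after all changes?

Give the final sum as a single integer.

Initial sum: 93
Change 1: A[5] 6 -> -12, delta = -18, sum = 75
Change 2: A[4] 18 -> -2, delta = -20, sum = 55
Change 3: A[4] -2 -> 22, delta = 24, sum = 79
Change 4: A[4] 22 -> 25, delta = 3, sum = 82

Answer: 82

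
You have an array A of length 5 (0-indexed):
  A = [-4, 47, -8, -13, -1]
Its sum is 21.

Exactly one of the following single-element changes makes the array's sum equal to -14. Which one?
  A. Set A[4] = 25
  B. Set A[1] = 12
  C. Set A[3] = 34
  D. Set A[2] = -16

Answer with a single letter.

Option A: A[4] -1->25, delta=26, new_sum=21+(26)=47
Option B: A[1] 47->12, delta=-35, new_sum=21+(-35)=-14 <-- matches target
Option C: A[3] -13->34, delta=47, new_sum=21+(47)=68
Option D: A[2] -8->-16, delta=-8, new_sum=21+(-8)=13

Answer: B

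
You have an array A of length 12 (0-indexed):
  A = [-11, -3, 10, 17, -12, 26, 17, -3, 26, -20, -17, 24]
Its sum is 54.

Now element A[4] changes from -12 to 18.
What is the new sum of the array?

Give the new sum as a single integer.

Answer: 84

Derivation:
Old value at index 4: -12
New value at index 4: 18
Delta = 18 - -12 = 30
New sum = old_sum + delta = 54 + (30) = 84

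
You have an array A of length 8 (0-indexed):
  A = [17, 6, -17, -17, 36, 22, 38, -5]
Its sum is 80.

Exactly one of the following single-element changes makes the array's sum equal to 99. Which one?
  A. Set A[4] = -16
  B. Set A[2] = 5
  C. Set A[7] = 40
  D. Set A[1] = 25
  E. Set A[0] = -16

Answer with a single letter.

Answer: D

Derivation:
Option A: A[4] 36->-16, delta=-52, new_sum=80+(-52)=28
Option B: A[2] -17->5, delta=22, new_sum=80+(22)=102
Option C: A[7] -5->40, delta=45, new_sum=80+(45)=125
Option D: A[1] 6->25, delta=19, new_sum=80+(19)=99 <-- matches target
Option E: A[0] 17->-16, delta=-33, new_sum=80+(-33)=47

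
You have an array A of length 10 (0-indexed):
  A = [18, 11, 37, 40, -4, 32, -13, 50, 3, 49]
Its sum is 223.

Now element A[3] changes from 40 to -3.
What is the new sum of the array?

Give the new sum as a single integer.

Old value at index 3: 40
New value at index 3: -3
Delta = -3 - 40 = -43
New sum = old_sum + delta = 223 + (-43) = 180

Answer: 180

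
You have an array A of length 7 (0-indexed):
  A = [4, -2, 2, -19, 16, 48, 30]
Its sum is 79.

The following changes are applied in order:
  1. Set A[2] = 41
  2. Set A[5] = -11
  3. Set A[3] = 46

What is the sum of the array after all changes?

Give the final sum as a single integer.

Initial sum: 79
Change 1: A[2] 2 -> 41, delta = 39, sum = 118
Change 2: A[5] 48 -> -11, delta = -59, sum = 59
Change 3: A[3] -19 -> 46, delta = 65, sum = 124

Answer: 124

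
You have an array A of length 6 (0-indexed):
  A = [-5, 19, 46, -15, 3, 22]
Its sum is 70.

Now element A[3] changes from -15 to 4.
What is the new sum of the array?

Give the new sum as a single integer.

Old value at index 3: -15
New value at index 3: 4
Delta = 4 - -15 = 19
New sum = old_sum + delta = 70 + (19) = 89

Answer: 89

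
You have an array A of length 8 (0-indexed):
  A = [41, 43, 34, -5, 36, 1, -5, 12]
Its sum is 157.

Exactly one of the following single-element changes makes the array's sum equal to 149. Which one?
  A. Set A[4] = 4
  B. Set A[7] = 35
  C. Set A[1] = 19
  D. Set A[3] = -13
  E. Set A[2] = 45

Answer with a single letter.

Answer: D

Derivation:
Option A: A[4] 36->4, delta=-32, new_sum=157+(-32)=125
Option B: A[7] 12->35, delta=23, new_sum=157+(23)=180
Option C: A[1] 43->19, delta=-24, new_sum=157+(-24)=133
Option D: A[3] -5->-13, delta=-8, new_sum=157+(-8)=149 <-- matches target
Option E: A[2] 34->45, delta=11, new_sum=157+(11)=168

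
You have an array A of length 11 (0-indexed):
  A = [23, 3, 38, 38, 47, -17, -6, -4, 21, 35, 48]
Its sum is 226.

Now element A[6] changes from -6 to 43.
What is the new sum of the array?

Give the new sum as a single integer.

Answer: 275

Derivation:
Old value at index 6: -6
New value at index 6: 43
Delta = 43 - -6 = 49
New sum = old_sum + delta = 226 + (49) = 275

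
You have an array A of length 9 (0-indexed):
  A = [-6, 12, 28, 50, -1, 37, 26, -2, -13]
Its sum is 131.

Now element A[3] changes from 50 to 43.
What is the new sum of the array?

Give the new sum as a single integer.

Answer: 124

Derivation:
Old value at index 3: 50
New value at index 3: 43
Delta = 43 - 50 = -7
New sum = old_sum + delta = 131 + (-7) = 124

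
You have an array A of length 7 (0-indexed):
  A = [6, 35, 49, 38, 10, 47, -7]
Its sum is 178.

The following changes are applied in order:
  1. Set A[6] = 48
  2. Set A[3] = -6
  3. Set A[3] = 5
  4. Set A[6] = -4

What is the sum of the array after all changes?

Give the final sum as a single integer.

Initial sum: 178
Change 1: A[6] -7 -> 48, delta = 55, sum = 233
Change 2: A[3] 38 -> -6, delta = -44, sum = 189
Change 3: A[3] -6 -> 5, delta = 11, sum = 200
Change 4: A[6] 48 -> -4, delta = -52, sum = 148

Answer: 148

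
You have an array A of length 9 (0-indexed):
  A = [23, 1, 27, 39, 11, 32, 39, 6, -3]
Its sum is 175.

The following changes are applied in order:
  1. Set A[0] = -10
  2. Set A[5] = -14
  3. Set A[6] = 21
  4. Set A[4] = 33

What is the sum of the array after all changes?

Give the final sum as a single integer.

Answer: 100

Derivation:
Initial sum: 175
Change 1: A[0] 23 -> -10, delta = -33, sum = 142
Change 2: A[5] 32 -> -14, delta = -46, sum = 96
Change 3: A[6] 39 -> 21, delta = -18, sum = 78
Change 4: A[4] 11 -> 33, delta = 22, sum = 100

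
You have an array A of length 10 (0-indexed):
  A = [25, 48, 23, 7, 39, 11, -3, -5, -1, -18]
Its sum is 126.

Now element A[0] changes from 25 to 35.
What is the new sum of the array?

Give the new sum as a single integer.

Answer: 136

Derivation:
Old value at index 0: 25
New value at index 0: 35
Delta = 35 - 25 = 10
New sum = old_sum + delta = 126 + (10) = 136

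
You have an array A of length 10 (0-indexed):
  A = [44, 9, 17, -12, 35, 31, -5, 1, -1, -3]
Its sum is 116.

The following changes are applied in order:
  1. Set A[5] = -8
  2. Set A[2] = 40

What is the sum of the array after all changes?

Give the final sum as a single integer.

Initial sum: 116
Change 1: A[5] 31 -> -8, delta = -39, sum = 77
Change 2: A[2] 17 -> 40, delta = 23, sum = 100

Answer: 100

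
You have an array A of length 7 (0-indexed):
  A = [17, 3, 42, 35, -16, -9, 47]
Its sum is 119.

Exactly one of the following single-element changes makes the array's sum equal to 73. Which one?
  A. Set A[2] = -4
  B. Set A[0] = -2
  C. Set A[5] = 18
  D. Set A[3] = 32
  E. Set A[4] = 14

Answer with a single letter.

Option A: A[2] 42->-4, delta=-46, new_sum=119+(-46)=73 <-- matches target
Option B: A[0] 17->-2, delta=-19, new_sum=119+(-19)=100
Option C: A[5] -9->18, delta=27, new_sum=119+(27)=146
Option D: A[3] 35->32, delta=-3, new_sum=119+(-3)=116
Option E: A[4] -16->14, delta=30, new_sum=119+(30)=149

Answer: A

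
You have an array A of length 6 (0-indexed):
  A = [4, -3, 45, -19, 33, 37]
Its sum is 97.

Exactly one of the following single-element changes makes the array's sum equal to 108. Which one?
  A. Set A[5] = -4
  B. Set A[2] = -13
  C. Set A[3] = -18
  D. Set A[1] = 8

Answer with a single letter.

Answer: D

Derivation:
Option A: A[5] 37->-4, delta=-41, new_sum=97+(-41)=56
Option B: A[2] 45->-13, delta=-58, new_sum=97+(-58)=39
Option C: A[3] -19->-18, delta=1, new_sum=97+(1)=98
Option D: A[1] -3->8, delta=11, new_sum=97+(11)=108 <-- matches target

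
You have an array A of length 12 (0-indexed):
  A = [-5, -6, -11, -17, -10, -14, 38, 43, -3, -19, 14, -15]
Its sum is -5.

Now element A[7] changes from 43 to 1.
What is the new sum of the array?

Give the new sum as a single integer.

Answer: -47

Derivation:
Old value at index 7: 43
New value at index 7: 1
Delta = 1 - 43 = -42
New sum = old_sum + delta = -5 + (-42) = -47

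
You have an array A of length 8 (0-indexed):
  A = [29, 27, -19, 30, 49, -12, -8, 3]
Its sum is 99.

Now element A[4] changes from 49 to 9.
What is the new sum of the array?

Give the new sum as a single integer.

Old value at index 4: 49
New value at index 4: 9
Delta = 9 - 49 = -40
New sum = old_sum + delta = 99 + (-40) = 59

Answer: 59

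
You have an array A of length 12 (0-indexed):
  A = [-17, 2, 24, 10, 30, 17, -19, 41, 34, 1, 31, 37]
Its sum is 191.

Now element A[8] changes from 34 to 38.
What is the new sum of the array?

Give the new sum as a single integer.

Old value at index 8: 34
New value at index 8: 38
Delta = 38 - 34 = 4
New sum = old_sum + delta = 191 + (4) = 195

Answer: 195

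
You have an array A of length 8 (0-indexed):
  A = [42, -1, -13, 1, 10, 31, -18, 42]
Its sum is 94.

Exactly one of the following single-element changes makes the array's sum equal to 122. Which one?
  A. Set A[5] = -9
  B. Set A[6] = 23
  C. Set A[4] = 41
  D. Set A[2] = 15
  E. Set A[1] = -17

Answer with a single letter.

Option A: A[5] 31->-9, delta=-40, new_sum=94+(-40)=54
Option B: A[6] -18->23, delta=41, new_sum=94+(41)=135
Option C: A[4] 10->41, delta=31, new_sum=94+(31)=125
Option D: A[2] -13->15, delta=28, new_sum=94+(28)=122 <-- matches target
Option E: A[1] -1->-17, delta=-16, new_sum=94+(-16)=78

Answer: D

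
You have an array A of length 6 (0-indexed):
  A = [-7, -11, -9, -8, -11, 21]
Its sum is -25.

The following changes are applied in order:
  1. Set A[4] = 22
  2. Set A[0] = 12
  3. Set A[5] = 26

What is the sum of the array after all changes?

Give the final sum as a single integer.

Answer: 32

Derivation:
Initial sum: -25
Change 1: A[4] -11 -> 22, delta = 33, sum = 8
Change 2: A[0] -7 -> 12, delta = 19, sum = 27
Change 3: A[5] 21 -> 26, delta = 5, sum = 32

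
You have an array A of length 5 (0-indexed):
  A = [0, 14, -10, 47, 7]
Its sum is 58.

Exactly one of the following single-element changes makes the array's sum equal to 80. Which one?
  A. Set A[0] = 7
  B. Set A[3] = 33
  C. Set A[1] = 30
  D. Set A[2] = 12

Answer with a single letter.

Option A: A[0] 0->7, delta=7, new_sum=58+(7)=65
Option B: A[3] 47->33, delta=-14, new_sum=58+(-14)=44
Option C: A[1] 14->30, delta=16, new_sum=58+(16)=74
Option D: A[2] -10->12, delta=22, new_sum=58+(22)=80 <-- matches target

Answer: D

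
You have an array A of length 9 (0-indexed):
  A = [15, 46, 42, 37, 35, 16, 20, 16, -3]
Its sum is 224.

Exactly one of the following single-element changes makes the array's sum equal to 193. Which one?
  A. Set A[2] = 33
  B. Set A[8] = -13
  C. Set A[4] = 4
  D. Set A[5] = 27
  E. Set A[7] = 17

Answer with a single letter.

Option A: A[2] 42->33, delta=-9, new_sum=224+(-9)=215
Option B: A[8] -3->-13, delta=-10, new_sum=224+(-10)=214
Option C: A[4] 35->4, delta=-31, new_sum=224+(-31)=193 <-- matches target
Option D: A[5] 16->27, delta=11, new_sum=224+(11)=235
Option E: A[7] 16->17, delta=1, new_sum=224+(1)=225

Answer: C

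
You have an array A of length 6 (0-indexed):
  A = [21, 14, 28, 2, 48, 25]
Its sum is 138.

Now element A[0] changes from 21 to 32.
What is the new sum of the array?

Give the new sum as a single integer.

Answer: 149

Derivation:
Old value at index 0: 21
New value at index 0: 32
Delta = 32 - 21 = 11
New sum = old_sum + delta = 138 + (11) = 149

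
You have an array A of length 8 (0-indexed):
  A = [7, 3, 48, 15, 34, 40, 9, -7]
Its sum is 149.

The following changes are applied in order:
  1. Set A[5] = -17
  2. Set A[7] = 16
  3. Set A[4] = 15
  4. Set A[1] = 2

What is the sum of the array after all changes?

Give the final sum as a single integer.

Answer: 95

Derivation:
Initial sum: 149
Change 1: A[5] 40 -> -17, delta = -57, sum = 92
Change 2: A[7] -7 -> 16, delta = 23, sum = 115
Change 3: A[4] 34 -> 15, delta = -19, sum = 96
Change 4: A[1] 3 -> 2, delta = -1, sum = 95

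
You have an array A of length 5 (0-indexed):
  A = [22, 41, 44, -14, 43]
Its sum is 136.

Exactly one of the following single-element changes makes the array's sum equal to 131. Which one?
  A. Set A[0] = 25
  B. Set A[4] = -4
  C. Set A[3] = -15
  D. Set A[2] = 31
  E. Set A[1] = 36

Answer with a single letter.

Option A: A[0] 22->25, delta=3, new_sum=136+(3)=139
Option B: A[4] 43->-4, delta=-47, new_sum=136+(-47)=89
Option C: A[3] -14->-15, delta=-1, new_sum=136+(-1)=135
Option D: A[2] 44->31, delta=-13, new_sum=136+(-13)=123
Option E: A[1] 41->36, delta=-5, new_sum=136+(-5)=131 <-- matches target

Answer: E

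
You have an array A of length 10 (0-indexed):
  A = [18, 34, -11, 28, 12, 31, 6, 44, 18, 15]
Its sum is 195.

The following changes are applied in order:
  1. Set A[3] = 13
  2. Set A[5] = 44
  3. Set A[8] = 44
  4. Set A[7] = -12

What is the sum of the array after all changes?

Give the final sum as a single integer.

Answer: 163

Derivation:
Initial sum: 195
Change 1: A[3] 28 -> 13, delta = -15, sum = 180
Change 2: A[5] 31 -> 44, delta = 13, sum = 193
Change 3: A[8] 18 -> 44, delta = 26, sum = 219
Change 4: A[7] 44 -> -12, delta = -56, sum = 163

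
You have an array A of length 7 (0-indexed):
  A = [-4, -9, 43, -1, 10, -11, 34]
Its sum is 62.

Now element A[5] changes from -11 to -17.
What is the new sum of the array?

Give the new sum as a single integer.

Old value at index 5: -11
New value at index 5: -17
Delta = -17 - -11 = -6
New sum = old_sum + delta = 62 + (-6) = 56

Answer: 56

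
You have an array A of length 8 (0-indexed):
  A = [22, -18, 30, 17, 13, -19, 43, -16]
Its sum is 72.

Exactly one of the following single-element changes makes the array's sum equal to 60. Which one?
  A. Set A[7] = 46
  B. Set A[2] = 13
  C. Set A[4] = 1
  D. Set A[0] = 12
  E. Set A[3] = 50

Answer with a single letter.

Answer: C

Derivation:
Option A: A[7] -16->46, delta=62, new_sum=72+(62)=134
Option B: A[2] 30->13, delta=-17, new_sum=72+(-17)=55
Option C: A[4] 13->1, delta=-12, new_sum=72+(-12)=60 <-- matches target
Option D: A[0] 22->12, delta=-10, new_sum=72+(-10)=62
Option E: A[3] 17->50, delta=33, new_sum=72+(33)=105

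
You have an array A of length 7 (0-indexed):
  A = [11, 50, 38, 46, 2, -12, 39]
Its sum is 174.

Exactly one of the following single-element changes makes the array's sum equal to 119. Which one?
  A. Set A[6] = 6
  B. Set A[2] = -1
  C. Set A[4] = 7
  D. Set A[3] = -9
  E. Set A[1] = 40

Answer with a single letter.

Answer: D

Derivation:
Option A: A[6] 39->6, delta=-33, new_sum=174+(-33)=141
Option B: A[2] 38->-1, delta=-39, new_sum=174+(-39)=135
Option C: A[4] 2->7, delta=5, new_sum=174+(5)=179
Option D: A[3] 46->-9, delta=-55, new_sum=174+(-55)=119 <-- matches target
Option E: A[1] 50->40, delta=-10, new_sum=174+(-10)=164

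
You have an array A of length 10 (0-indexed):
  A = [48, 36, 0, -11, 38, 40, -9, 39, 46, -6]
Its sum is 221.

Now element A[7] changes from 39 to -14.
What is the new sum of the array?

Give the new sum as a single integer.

Old value at index 7: 39
New value at index 7: -14
Delta = -14 - 39 = -53
New sum = old_sum + delta = 221 + (-53) = 168

Answer: 168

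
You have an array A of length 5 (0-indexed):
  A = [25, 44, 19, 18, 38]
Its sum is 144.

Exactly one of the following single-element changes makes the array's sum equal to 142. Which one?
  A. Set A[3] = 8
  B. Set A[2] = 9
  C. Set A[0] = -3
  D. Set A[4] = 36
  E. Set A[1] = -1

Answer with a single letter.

Option A: A[3] 18->8, delta=-10, new_sum=144+(-10)=134
Option B: A[2] 19->9, delta=-10, new_sum=144+(-10)=134
Option C: A[0] 25->-3, delta=-28, new_sum=144+(-28)=116
Option D: A[4] 38->36, delta=-2, new_sum=144+(-2)=142 <-- matches target
Option E: A[1] 44->-1, delta=-45, new_sum=144+(-45)=99

Answer: D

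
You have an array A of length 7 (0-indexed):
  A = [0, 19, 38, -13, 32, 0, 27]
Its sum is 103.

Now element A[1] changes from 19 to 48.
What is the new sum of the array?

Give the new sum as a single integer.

Answer: 132

Derivation:
Old value at index 1: 19
New value at index 1: 48
Delta = 48 - 19 = 29
New sum = old_sum + delta = 103 + (29) = 132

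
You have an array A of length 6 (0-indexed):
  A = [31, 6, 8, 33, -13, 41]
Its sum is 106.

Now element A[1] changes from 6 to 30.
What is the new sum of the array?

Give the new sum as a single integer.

Old value at index 1: 6
New value at index 1: 30
Delta = 30 - 6 = 24
New sum = old_sum + delta = 106 + (24) = 130

Answer: 130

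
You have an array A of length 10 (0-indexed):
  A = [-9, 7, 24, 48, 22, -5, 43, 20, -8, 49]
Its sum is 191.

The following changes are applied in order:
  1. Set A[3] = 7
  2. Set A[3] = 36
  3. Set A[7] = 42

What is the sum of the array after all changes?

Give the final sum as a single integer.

Initial sum: 191
Change 1: A[3] 48 -> 7, delta = -41, sum = 150
Change 2: A[3] 7 -> 36, delta = 29, sum = 179
Change 3: A[7] 20 -> 42, delta = 22, sum = 201

Answer: 201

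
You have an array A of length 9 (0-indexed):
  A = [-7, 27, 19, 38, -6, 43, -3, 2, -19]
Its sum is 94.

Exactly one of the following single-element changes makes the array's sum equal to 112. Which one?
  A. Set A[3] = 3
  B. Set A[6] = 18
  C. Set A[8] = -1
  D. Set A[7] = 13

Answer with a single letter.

Option A: A[3] 38->3, delta=-35, new_sum=94+(-35)=59
Option B: A[6] -3->18, delta=21, new_sum=94+(21)=115
Option C: A[8] -19->-1, delta=18, new_sum=94+(18)=112 <-- matches target
Option D: A[7] 2->13, delta=11, new_sum=94+(11)=105

Answer: C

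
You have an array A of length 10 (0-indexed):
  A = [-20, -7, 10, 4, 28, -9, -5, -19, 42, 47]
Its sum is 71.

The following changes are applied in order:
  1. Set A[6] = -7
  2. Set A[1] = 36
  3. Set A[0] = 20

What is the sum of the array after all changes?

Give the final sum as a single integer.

Initial sum: 71
Change 1: A[6] -5 -> -7, delta = -2, sum = 69
Change 2: A[1] -7 -> 36, delta = 43, sum = 112
Change 3: A[0] -20 -> 20, delta = 40, sum = 152

Answer: 152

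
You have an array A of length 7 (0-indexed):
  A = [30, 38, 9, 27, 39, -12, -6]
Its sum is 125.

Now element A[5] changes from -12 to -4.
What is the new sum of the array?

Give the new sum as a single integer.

Answer: 133

Derivation:
Old value at index 5: -12
New value at index 5: -4
Delta = -4 - -12 = 8
New sum = old_sum + delta = 125 + (8) = 133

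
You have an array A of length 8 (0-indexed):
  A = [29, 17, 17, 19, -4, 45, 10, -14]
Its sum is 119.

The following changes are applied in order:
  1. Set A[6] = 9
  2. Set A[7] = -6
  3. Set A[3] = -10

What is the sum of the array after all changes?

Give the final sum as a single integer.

Initial sum: 119
Change 1: A[6] 10 -> 9, delta = -1, sum = 118
Change 2: A[7] -14 -> -6, delta = 8, sum = 126
Change 3: A[3] 19 -> -10, delta = -29, sum = 97

Answer: 97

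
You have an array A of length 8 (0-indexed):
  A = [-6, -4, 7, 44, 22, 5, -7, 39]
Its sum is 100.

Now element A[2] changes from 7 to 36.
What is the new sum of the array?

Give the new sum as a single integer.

Answer: 129

Derivation:
Old value at index 2: 7
New value at index 2: 36
Delta = 36 - 7 = 29
New sum = old_sum + delta = 100 + (29) = 129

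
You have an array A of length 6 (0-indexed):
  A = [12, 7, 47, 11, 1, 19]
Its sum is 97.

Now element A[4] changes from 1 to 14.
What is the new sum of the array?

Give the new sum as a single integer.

Answer: 110

Derivation:
Old value at index 4: 1
New value at index 4: 14
Delta = 14 - 1 = 13
New sum = old_sum + delta = 97 + (13) = 110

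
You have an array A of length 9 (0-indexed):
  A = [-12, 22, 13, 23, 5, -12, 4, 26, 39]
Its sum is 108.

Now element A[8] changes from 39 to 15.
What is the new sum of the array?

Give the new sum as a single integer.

Old value at index 8: 39
New value at index 8: 15
Delta = 15 - 39 = -24
New sum = old_sum + delta = 108 + (-24) = 84

Answer: 84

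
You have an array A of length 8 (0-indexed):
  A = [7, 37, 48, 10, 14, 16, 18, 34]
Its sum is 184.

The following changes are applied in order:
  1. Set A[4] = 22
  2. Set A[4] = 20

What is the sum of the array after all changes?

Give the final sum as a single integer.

Answer: 190

Derivation:
Initial sum: 184
Change 1: A[4] 14 -> 22, delta = 8, sum = 192
Change 2: A[4] 22 -> 20, delta = -2, sum = 190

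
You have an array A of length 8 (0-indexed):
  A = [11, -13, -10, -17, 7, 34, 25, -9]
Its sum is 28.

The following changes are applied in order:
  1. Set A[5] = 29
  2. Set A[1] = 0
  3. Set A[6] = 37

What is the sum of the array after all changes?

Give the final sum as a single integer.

Initial sum: 28
Change 1: A[5] 34 -> 29, delta = -5, sum = 23
Change 2: A[1] -13 -> 0, delta = 13, sum = 36
Change 3: A[6] 25 -> 37, delta = 12, sum = 48

Answer: 48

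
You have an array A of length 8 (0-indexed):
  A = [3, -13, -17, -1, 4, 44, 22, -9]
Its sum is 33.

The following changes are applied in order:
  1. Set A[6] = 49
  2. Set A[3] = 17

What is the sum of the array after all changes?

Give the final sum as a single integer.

Initial sum: 33
Change 1: A[6] 22 -> 49, delta = 27, sum = 60
Change 2: A[3] -1 -> 17, delta = 18, sum = 78

Answer: 78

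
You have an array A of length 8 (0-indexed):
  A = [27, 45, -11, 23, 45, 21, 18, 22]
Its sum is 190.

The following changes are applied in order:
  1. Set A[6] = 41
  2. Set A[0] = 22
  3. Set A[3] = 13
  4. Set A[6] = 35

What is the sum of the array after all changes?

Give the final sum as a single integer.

Answer: 192

Derivation:
Initial sum: 190
Change 1: A[6] 18 -> 41, delta = 23, sum = 213
Change 2: A[0] 27 -> 22, delta = -5, sum = 208
Change 3: A[3] 23 -> 13, delta = -10, sum = 198
Change 4: A[6] 41 -> 35, delta = -6, sum = 192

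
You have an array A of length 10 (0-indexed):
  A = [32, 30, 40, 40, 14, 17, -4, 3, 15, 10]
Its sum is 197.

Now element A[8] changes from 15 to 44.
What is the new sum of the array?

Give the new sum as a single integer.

Answer: 226

Derivation:
Old value at index 8: 15
New value at index 8: 44
Delta = 44 - 15 = 29
New sum = old_sum + delta = 197 + (29) = 226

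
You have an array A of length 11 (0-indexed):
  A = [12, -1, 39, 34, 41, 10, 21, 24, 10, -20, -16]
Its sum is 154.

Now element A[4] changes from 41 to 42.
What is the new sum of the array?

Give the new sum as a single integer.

Old value at index 4: 41
New value at index 4: 42
Delta = 42 - 41 = 1
New sum = old_sum + delta = 154 + (1) = 155

Answer: 155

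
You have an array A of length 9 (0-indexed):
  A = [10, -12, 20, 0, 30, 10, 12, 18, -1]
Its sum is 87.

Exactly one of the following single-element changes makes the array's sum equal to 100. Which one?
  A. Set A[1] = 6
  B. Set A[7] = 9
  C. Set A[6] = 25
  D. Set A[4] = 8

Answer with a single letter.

Answer: C

Derivation:
Option A: A[1] -12->6, delta=18, new_sum=87+(18)=105
Option B: A[7] 18->9, delta=-9, new_sum=87+(-9)=78
Option C: A[6] 12->25, delta=13, new_sum=87+(13)=100 <-- matches target
Option D: A[4] 30->8, delta=-22, new_sum=87+(-22)=65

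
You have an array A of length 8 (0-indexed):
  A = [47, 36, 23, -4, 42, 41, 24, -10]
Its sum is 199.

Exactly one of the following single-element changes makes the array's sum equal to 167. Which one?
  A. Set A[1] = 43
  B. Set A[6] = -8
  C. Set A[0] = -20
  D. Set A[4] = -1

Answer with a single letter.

Option A: A[1] 36->43, delta=7, new_sum=199+(7)=206
Option B: A[6] 24->-8, delta=-32, new_sum=199+(-32)=167 <-- matches target
Option C: A[0] 47->-20, delta=-67, new_sum=199+(-67)=132
Option D: A[4] 42->-1, delta=-43, new_sum=199+(-43)=156

Answer: B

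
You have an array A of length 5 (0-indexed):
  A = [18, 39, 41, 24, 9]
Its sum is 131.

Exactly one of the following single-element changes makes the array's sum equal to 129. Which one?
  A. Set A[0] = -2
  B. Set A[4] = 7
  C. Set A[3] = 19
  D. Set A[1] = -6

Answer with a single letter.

Answer: B

Derivation:
Option A: A[0] 18->-2, delta=-20, new_sum=131+(-20)=111
Option B: A[4] 9->7, delta=-2, new_sum=131+(-2)=129 <-- matches target
Option C: A[3] 24->19, delta=-5, new_sum=131+(-5)=126
Option D: A[1] 39->-6, delta=-45, new_sum=131+(-45)=86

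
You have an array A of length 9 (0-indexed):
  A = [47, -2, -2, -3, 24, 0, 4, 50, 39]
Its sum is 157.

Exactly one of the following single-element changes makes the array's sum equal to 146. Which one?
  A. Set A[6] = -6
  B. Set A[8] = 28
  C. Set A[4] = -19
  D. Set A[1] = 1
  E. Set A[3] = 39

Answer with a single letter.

Answer: B

Derivation:
Option A: A[6] 4->-6, delta=-10, new_sum=157+(-10)=147
Option B: A[8] 39->28, delta=-11, new_sum=157+(-11)=146 <-- matches target
Option C: A[4] 24->-19, delta=-43, new_sum=157+(-43)=114
Option D: A[1] -2->1, delta=3, new_sum=157+(3)=160
Option E: A[3] -3->39, delta=42, new_sum=157+(42)=199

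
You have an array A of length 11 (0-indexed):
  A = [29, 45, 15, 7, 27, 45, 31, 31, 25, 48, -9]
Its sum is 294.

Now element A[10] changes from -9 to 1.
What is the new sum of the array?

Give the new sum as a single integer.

Answer: 304

Derivation:
Old value at index 10: -9
New value at index 10: 1
Delta = 1 - -9 = 10
New sum = old_sum + delta = 294 + (10) = 304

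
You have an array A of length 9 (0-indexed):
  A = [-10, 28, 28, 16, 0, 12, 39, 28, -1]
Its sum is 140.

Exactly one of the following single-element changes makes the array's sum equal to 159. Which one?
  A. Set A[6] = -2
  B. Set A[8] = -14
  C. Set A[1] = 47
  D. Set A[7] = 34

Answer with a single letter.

Option A: A[6] 39->-2, delta=-41, new_sum=140+(-41)=99
Option B: A[8] -1->-14, delta=-13, new_sum=140+(-13)=127
Option C: A[1] 28->47, delta=19, new_sum=140+(19)=159 <-- matches target
Option D: A[7] 28->34, delta=6, new_sum=140+(6)=146

Answer: C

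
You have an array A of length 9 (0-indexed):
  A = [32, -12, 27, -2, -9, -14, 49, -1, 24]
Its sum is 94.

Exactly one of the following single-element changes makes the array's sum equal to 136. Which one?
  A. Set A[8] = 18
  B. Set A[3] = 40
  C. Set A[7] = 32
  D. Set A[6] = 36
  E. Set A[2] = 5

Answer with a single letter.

Option A: A[8] 24->18, delta=-6, new_sum=94+(-6)=88
Option B: A[3] -2->40, delta=42, new_sum=94+(42)=136 <-- matches target
Option C: A[7] -1->32, delta=33, new_sum=94+(33)=127
Option D: A[6] 49->36, delta=-13, new_sum=94+(-13)=81
Option E: A[2] 27->5, delta=-22, new_sum=94+(-22)=72

Answer: B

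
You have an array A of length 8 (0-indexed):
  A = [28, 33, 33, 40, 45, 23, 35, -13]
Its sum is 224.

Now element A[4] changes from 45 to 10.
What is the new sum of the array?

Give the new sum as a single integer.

Old value at index 4: 45
New value at index 4: 10
Delta = 10 - 45 = -35
New sum = old_sum + delta = 224 + (-35) = 189

Answer: 189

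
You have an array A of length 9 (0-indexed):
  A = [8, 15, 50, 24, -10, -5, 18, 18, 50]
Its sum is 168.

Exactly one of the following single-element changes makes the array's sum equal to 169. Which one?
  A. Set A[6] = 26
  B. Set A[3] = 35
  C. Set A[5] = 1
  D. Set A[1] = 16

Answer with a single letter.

Answer: D

Derivation:
Option A: A[6] 18->26, delta=8, new_sum=168+(8)=176
Option B: A[3] 24->35, delta=11, new_sum=168+(11)=179
Option C: A[5] -5->1, delta=6, new_sum=168+(6)=174
Option D: A[1] 15->16, delta=1, new_sum=168+(1)=169 <-- matches target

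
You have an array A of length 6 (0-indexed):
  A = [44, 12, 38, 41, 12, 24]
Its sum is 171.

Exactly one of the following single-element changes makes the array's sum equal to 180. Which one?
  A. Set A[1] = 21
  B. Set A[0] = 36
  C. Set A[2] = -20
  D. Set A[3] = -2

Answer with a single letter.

Answer: A

Derivation:
Option A: A[1] 12->21, delta=9, new_sum=171+(9)=180 <-- matches target
Option B: A[0] 44->36, delta=-8, new_sum=171+(-8)=163
Option C: A[2] 38->-20, delta=-58, new_sum=171+(-58)=113
Option D: A[3] 41->-2, delta=-43, new_sum=171+(-43)=128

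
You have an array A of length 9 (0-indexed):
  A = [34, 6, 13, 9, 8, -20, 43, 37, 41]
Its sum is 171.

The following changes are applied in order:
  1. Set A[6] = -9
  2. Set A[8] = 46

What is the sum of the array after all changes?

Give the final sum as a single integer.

Initial sum: 171
Change 1: A[6] 43 -> -9, delta = -52, sum = 119
Change 2: A[8] 41 -> 46, delta = 5, sum = 124

Answer: 124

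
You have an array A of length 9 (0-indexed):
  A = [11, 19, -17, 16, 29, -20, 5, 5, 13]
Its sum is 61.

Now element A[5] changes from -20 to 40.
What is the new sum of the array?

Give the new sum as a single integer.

Answer: 121

Derivation:
Old value at index 5: -20
New value at index 5: 40
Delta = 40 - -20 = 60
New sum = old_sum + delta = 61 + (60) = 121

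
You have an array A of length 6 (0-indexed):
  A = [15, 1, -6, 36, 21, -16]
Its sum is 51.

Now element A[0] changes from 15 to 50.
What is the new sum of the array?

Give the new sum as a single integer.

Answer: 86

Derivation:
Old value at index 0: 15
New value at index 0: 50
Delta = 50 - 15 = 35
New sum = old_sum + delta = 51 + (35) = 86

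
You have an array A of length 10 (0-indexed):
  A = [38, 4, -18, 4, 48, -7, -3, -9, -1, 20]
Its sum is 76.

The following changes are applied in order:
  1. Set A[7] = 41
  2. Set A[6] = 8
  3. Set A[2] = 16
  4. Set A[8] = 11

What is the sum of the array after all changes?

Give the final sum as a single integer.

Answer: 183

Derivation:
Initial sum: 76
Change 1: A[7] -9 -> 41, delta = 50, sum = 126
Change 2: A[6] -3 -> 8, delta = 11, sum = 137
Change 3: A[2] -18 -> 16, delta = 34, sum = 171
Change 4: A[8] -1 -> 11, delta = 12, sum = 183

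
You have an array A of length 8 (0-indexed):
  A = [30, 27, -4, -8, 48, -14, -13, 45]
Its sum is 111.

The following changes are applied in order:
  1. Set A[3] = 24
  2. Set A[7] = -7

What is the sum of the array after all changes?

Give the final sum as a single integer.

Answer: 91

Derivation:
Initial sum: 111
Change 1: A[3] -8 -> 24, delta = 32, sum = 143
Change 2: A[7] 45 -> -7, delta = -52, sum = 91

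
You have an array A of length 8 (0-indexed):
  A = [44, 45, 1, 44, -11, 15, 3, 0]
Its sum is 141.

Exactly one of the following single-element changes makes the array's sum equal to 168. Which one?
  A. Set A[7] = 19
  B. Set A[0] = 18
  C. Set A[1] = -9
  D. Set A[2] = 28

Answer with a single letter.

Answer: D

Derivation:
Option A: A[7] 0->19, delta=19, new_sum=141+(19)=160
Option B: A[0] 44->18, delta=-26, new_sum=141+(-26)=115
Option C: A[1] 45->-9, delta=-54, new_sum=141+(-54)=87
Option D: A[2] 1->28, delta=27, new_sum=141+(27)=168 <-- matches target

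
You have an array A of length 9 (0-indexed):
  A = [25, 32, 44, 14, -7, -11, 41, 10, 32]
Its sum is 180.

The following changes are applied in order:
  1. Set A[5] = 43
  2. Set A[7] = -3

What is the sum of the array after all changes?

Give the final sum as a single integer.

Initial sum: 180
Change 1: A[5] -11 -> 43, delta = 54, sum = 234
Change 2: A[7] 10 -> -3, delta = -13, sum = 221

Answer: 221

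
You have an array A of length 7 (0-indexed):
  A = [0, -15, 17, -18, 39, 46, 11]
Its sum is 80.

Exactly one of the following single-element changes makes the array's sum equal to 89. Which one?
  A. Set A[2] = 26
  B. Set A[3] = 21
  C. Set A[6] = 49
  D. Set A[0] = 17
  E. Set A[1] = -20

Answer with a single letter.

Option A: A[2] 17->26, delta=9, new_sum=80+(9)=89 <-- matches target
Option B: A[3] -18->21, delta=39, new_sum=80+(39)=119
Option C: A[6] 11->49, delta=38, new_sum=80+(38)=118
Option D: A[0] 0->17, delta=17, new_sum=80+(17)=97
Option E: A[1] -15->-20, delta=-5, new_sum=80+(-5)=75

Answer: A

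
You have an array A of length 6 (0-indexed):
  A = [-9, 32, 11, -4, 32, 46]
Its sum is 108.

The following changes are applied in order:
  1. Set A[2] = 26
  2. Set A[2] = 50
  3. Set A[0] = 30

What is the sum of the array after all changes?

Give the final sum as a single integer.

Answer: 186

Derivation:
Initial sum: 108
Change 1: A[2] 11 -> 26, delta = 15, sum = 123
Change 2: A[2] 26 -> 50, delta = 24, sum = 147
Change 3: A[0] -9 -> 30, delta = 39, sum = 186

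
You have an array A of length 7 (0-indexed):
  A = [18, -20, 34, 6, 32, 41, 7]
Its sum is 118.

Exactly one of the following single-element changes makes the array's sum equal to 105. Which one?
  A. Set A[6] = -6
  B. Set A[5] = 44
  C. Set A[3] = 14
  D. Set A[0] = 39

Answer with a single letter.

Answer: A

Derivation:
Option A: A[6] 7->-6, delta=-13, new_sum=118+(-13)=105 <-- matches target
Option B: A[5] 41->44, delta=3, new_sum=118+(3)=121
Option C: A[3] 6->14, delta=8, new_sum=118+(8)=126
Option D: A[0] 18->39, delta=21, new_sum=118+(21)=139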